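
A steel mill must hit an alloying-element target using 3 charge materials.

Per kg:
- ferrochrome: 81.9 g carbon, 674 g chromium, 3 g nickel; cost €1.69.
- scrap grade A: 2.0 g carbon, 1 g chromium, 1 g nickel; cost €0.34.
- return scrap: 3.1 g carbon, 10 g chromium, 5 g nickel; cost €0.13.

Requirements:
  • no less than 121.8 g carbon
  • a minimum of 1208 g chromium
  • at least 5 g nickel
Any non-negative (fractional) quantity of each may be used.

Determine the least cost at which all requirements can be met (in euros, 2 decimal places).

Let x1 = kg of ferrochrome, x2 = kg of scrap grade A, x3 = kg of return scrap.
Minimise 1.69x1 + 0.34x2 + 0.13x3 s.t.:
  81.9x1 + 2x2 + 3.1x3 ≥ 121.8   (carbon)
  674x1 + 1x2 + 10x3 ≥ 1208   (chromium)
  3x1 + 1x2 + 5x3 ≥ 5   (nickel)
  x1, x2, x3 ≥ 0.
The cheapest feasible vertex uses only ferrochrome; scrap grade A, return scrap are not used. The chromium requirement is met with equality.
So ferrochrome = 1.792 kg.
Total cost: 1.69·1.792 = 3.0285.

€3.03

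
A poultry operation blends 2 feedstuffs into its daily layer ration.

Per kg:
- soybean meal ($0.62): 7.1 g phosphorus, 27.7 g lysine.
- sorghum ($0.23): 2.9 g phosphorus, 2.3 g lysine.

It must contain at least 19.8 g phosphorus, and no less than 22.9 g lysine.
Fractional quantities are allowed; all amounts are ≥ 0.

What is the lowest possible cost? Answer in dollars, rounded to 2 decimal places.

Set it up as a linear program. Let x1 = kg of soybean meal, x2 = kg of sorghum.
Minimise 0.62x1 + 0.23x2 s.t.:
  7.1x1 + 2.9x2 ≥ 19.8   (phosphorus)
  27.7x1 + 2.3x2 ≥ 22.9   (lysine)
  x1, x2 ≥ 0.
Both inputs are positive at the optimum. Binding constraints: phosphorus and lysine.
That vertex is x1 = 0.3261, x2 = 6.029.
Cost = 0.62·0.3261 + 0.23·6.029 = 1.5889.

$1.59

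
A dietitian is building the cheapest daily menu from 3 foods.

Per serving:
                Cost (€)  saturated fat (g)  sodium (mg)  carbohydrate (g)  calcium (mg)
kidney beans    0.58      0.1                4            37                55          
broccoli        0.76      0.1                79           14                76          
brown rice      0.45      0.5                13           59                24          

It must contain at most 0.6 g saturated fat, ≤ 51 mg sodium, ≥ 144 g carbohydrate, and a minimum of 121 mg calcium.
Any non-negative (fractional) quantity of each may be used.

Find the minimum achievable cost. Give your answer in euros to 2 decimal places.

€1.96

Let x1 = servings of kidney beans, x2 = servings of broccoli, x3 = servings of brown rice.
min 0.58x1 + 0.76x2 + 0.45x3 s.t.:
  0.1x1 + 0.1x2 + 0.5x3 ≤ 0.6   (saturated fat)
  4x1 + 79x2 + 13x3 ≤ 51   (sodium)
  37x1 + 14x2 + 59x3 ≥ 144   (carbohydrate)
  55x1 + 76x2 + 24x3 ≥ 121   (calcium)
  x1, x2, x3 ≥ 0.
At the optimum only kidney beans, brown rice are positive (broccoli = 0). There the saturated fat and carbohydrate constraints are tight.
So kidney beans = 2.905 servings, brown rice = 0.619 servings.
Total cost: 0.58·2.905 + 0.45·0.619 = 1.9635.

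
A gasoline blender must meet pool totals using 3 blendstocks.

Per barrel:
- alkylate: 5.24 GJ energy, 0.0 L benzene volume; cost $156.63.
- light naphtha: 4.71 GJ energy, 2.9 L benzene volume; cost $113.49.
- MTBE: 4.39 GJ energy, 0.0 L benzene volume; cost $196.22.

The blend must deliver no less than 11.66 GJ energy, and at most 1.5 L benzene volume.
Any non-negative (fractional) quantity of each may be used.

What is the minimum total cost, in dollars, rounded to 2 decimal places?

$334.41

Set it up as a linear program. Let x1 = barrels of alkylate, x2 = barrels of light naphtha, x3 = barrels of MTBE.
Minimize 156.63x1 + 113.49x2 + 196.22x3 subject to:
  5.24x1 + 4.71x2 + 4.39x3 ≥ 11.66   (energy)
  2.9x2 ≤ 1.5   (benzene volume)
  x1, x2, x3 ≥ 0.
The minimum-cost mix takes nothing from MTBE — only alkylate, light naphtha. The energy and benzene volume requirements are met with equality.
So alkylate = 1.76027 barrels, light naphtha = 0.517241 barrels.
Objective = 156.63·1.76027 + 113.49·0.517241 = 334.4128.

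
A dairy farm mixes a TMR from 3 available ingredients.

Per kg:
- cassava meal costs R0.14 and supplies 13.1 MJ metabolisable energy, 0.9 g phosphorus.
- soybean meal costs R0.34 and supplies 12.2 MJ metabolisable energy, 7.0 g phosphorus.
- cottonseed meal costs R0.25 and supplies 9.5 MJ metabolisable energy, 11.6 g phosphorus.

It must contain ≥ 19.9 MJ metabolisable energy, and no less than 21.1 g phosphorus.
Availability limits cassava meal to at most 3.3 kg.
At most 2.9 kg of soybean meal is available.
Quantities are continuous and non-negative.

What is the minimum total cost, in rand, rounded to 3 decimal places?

R0.480

Let x1 = kg of cassava meal, x2 = kg of soybean meal, x3 = kg of cottonseed meal.
Minimize 0.14x1 + 0.34x2 + 0.25x3 subject to:
  13.1x1 + 12.2x2 + 9.5x3 ≥ 19.9   (metabolisable energy)
  0.9x1 + 7x2 + 11.6x3 ≥ 21.1   (phosphorus)
  x1 ≤ 3.3
  x2 ≤ 2.9
  x1, x2, x3 ≥ 0.
The optimal basis is {cassava meal, cottonseed meal}; soybean meal drops out. There the metabolisable energy and phosphorus constraints are tight.
That vertex is x1 = 0.2119, x3 = 1.803.
Total cost: 0.14·0.2119 + 0.25·1.803 = 0.48042.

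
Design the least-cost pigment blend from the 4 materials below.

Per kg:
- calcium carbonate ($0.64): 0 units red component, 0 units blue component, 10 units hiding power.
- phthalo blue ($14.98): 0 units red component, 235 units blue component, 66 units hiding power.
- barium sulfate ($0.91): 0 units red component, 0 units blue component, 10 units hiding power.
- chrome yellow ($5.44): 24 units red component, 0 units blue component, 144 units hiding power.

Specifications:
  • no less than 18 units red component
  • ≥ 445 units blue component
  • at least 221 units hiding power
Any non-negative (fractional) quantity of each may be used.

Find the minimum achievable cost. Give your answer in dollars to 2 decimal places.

$32.45

Set it up as a linear program. Let x1 = kg of calcium carbonate, x2 = kg of phthalo blue, x3 = kg of barium sulfate, x4 = kg of chrome yellow.
Minimize 0.64x1 + 14.98x2 + 0.91x3 + 5.44x4 subject to:
  24x4 ≥ 18   (red component)
  235x2 ≥ 445   (blue component)
  10x1 + 66x2 + 10x3 + 144x4 ≥ 221   (hiding power)
  x1, x2, x3, x4 ≥ 0.
The minimum-cost mix takes nothing from calcium carbonate, barium sulfate — only phthalo blue, chrome yellow. There the red component and blue component constraints are tight.
That vertex is x2 = 1.894, x4 = 0.75.
Total cost: 14.98·1.894 + 5.44·0.75 = 32.4521.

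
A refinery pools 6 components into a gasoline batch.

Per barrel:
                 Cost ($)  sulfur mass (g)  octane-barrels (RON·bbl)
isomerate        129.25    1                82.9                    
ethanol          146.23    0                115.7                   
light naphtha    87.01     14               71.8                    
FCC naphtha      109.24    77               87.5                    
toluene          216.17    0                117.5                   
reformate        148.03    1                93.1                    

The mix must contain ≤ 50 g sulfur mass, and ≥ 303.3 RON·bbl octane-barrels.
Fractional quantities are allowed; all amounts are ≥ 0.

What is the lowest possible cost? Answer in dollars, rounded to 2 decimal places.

Let x1 = barrels of isomerate, x2 = barrels of ethanol, x3 = barrels of light naphtha, x4 = barrels of FCC naphtha, x5 = barrels of toluene, x6 = barrels of reformate.
Minimize 129.25x1 + 146.23x2 + 87.01x3 + 109.24x4 + 216.17x5 + 148.03x6 with:
  1x1 + 14x3 + 77x4 + 1x6 ≤ 50   (sulfur mass)
  82.9x1 + 115.7x2 + 71.8x3 + 87.5x4 + 117.5x5 + 93.1x6 ≥ 303.3   (octane-barrels)
  x1, x2, x3, x4, x5, x6 ≥ 0.
The optimal basis is {ethanol, light naphtha}; isomerate, FCC naphtha, toluene, reformate drop out. The sulfur mass and octane-barrels requirements are met with equality.
That vertex is x2 = 0.40511, x3 = 3.5714.
Cost = 146.23·0.40511 + 87.01·3.5714 = 369.9867.

$369.99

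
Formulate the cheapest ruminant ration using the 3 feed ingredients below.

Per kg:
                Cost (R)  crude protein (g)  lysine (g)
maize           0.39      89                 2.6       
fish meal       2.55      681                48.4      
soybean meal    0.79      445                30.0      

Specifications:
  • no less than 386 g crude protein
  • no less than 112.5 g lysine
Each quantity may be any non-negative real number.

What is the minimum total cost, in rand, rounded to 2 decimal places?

Let x1 = kg of maize, x2 = kg of fish meal, x3 = kg of soybean meal.
min 0.39x1 + 2.55x2 + 0.79x3 s.t.:
  89x1 + 681x2 + 445x3 ≥ 386   (crude protein)
  2.6x1 + 48.4x2 + 30x3 ≥ 112.5   (lysine)
  x1, x2, x3 ≥ 0.
The optimal basis is {soybean meal}; maize, fish meal drop out. There the lysine constraint is tight.
Solving gives x3 = 3.75.
Total cost: 0.79·3.75 = 2.9625.

R2.96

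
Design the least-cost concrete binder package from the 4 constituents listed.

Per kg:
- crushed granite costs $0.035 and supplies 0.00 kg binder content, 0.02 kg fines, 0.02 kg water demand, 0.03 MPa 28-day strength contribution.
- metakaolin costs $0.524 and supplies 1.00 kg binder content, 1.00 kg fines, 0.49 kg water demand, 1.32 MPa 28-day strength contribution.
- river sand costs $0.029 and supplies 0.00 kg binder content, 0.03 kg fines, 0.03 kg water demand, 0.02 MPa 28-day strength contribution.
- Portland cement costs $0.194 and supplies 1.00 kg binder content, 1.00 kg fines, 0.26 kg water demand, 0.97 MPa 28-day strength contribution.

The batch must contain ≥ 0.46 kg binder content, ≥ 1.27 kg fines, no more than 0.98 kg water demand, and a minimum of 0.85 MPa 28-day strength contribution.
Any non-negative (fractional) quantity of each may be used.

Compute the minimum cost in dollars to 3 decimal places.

Set it up as a linear program. Let x1 = kg of crushed granite, x2 = kg of metakaolin, x3 = kg of river sand, x4 = kg of Portland cement.
min 0.035x1 + 0.524x2 + 0.029x3 + 0.194x4 subject to:
  1x2 + 1x4 ≥ 0.46   (binder content)
  0.02x1 + 1x2 + 0.03x3 + 1x4 ≥ 1.27   (fines)
  0.02x1 + 0.49x2 + 0.03x3 + 0.26x4 ≤ 0.98   (water demand)
  0.03x1 + 1.32x2 + 0.02x3 + 0.97x4 ≥ 0.85   (28-day strength contribution)
  x1, x2, x3, x4 ≥ 0.
The minimum-cost mix takes nothing from crushed granite, metakaolin, river sand — only Portland cement. There the fines constraint is tight.
Optimal quantities: Portland cement = 1.27 kg.
Cost = 0.194·1.27 = 0.24638.

$0.246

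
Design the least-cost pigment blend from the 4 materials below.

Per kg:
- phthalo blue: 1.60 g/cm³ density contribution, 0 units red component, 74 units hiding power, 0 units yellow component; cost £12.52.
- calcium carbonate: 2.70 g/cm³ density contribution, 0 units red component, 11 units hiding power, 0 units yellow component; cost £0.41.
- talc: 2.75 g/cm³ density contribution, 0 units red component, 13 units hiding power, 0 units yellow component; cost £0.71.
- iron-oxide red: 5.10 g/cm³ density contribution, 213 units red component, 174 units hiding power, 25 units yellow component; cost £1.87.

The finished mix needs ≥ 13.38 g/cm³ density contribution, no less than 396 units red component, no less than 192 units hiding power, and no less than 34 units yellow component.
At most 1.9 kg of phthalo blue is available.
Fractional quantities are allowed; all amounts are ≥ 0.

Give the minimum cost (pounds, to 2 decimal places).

£4.07

This is a linear program. Let x1 = kg of phthalo blue, x2 = kg of calcium carbonate, x3 = kg of talc, x4 = kg of iron-oxide red.
min 12.52x1 + 0.41x2 + 0.71x3 + 1.87x4 subject to:
  1.6x1 + 2.7x2 + 2.75x3 + 5.1x4 ≥ 13.38   (density contribution)
  213x4 ≥ 396   (red component)
  74x1 + 11x2 + 13x3 + 174x4 ≥ 192   (hiding power)
  25x4 ≥ 34   (yellow component)
  x1 ≤ 1.9
  x1, x2, x3, x4 ≥ 0.
At the optimum only calcium carbonate, iron-oxide red are positive (phthalo blue, talc = 0). The density contribution and red component requirements are met with equality.
So calcium carbonate = 1.444 kg, iron-oxide red = 1.859 kg.
Cost = 0.41·1.444 + 1.87·1.859 = 4.0684.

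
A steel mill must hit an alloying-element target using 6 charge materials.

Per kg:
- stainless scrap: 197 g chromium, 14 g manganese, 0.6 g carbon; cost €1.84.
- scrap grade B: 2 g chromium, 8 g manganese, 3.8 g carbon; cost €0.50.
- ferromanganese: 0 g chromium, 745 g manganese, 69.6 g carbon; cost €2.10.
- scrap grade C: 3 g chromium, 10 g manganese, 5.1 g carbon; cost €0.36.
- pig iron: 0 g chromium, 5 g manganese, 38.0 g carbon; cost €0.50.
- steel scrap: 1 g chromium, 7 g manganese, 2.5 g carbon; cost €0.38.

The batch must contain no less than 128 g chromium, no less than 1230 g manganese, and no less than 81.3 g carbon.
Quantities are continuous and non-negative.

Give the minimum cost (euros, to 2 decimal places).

Let x1 = kg of stainless scrap, x2 = kg of scrap grade B, x3 = kg of ferromanganese, x4 = kg of scrap grade C, x5 = kg of pig iron, x6 = kg of steel scrap.
min 1.84x1 + 0.5x2 + 2.1x3 + 0.36x4 + 0.5x5 + 0.38x6 with:
  197x1 + 2x2 + 3x4 + 1x6 ≥ 128   (chromium)
  14x1 + 8x2 + 745x3 + 10x4 + 5x5 + 7x6 ≥ 1230   (manganese)
  0.6x1 + 3.8x2 + 69.6x3 + 5.1x4 + 38x5 + 2.5x6 ≥ 81.3   (carbon)
  x1, x2, x3, x4, x5, x6 ≥ 0.
The cheapest feasible vertex uses only stainless scrap, ferromanganese; scrap grade B, scrap grade C, pig iron, steel scrap are not used. The chromium and manganese requirements are met with equality.
So stainless scrap = 0.6497 kg, ferromanganese = 1.639 kg.
Hence cost = 1.84·0.6497 + 2.1·1.639 = €4.6373.

€4.64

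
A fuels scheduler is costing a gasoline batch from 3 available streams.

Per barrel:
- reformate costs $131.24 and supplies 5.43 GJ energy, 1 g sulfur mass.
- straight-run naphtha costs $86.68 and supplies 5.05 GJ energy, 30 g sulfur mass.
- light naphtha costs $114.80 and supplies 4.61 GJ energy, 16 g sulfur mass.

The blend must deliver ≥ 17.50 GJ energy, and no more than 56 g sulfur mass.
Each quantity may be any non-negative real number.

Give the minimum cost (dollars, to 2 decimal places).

$358.74

Treat it as an LP. Let x1 = barrels of reformate, x2 = barrels of straight-run naphtha, x3 = barrels of light naphtha.
Minimise 131.24x1 + 86.68x2 + 114.8x3 subject to:
  5.43x1 + 5.05x2 + 4.61x3 ≥ 17.5   (energy)
  1x1 + 30x2 + 16x3 ≤ 56   (sulfur mass)
  x1, x2, x3 ≥ 0.
At the optimum only reformate, straight-run naphtha are positive (light naphtha = 0). There the energy and sulfur mass constraints are tight.
Optimal quantities: reformate = 1.5344 barrels, straight-run naphtha = 1.8155 barrels.
Hence cost = 131.24·1.5344 + 86.68·1.8155 = $358.7422.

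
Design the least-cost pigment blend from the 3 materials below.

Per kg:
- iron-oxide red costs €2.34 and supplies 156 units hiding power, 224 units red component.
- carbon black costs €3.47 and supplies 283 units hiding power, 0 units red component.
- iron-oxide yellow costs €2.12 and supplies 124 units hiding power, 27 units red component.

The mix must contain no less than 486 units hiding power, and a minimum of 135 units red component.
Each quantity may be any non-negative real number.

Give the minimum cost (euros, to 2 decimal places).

€6.22

Treat it as an LP. Let x1 = kg of iron-oxide red, x2 = kg of carbon black, x3 = kg of iron-oxide yellow.
Minimise 2.34x1 + 3.47x2 + 2.12x3 s.t.:
  156x1 + 283x2 + 124x3 ≥ 486   (hiding power)
  224x1 + 27x3 ≥ 135   (red component)
  x1, x2, x3 ≥ 0.
The minimum-cost mix takes nothing from iron-oxide yellow — only iron-oxide red, carbon black. The hiding power and red component requirements are met with equality.
That vertex is x1 = 0.6027, x2 = 1.385.
Hence cost = 2.34·0.6027 + 3.47·1.385 = €6.2163.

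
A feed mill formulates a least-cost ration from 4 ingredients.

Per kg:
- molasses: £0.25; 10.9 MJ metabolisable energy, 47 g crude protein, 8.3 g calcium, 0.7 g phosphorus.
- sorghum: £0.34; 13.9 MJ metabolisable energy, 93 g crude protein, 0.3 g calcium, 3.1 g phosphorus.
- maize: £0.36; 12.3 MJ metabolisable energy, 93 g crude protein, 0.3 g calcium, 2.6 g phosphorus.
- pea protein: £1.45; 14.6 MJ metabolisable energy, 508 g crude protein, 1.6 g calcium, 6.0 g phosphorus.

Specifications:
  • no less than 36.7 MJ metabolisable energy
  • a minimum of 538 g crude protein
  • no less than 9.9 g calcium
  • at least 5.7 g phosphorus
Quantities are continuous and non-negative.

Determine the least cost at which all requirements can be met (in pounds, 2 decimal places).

Let x1 = kg of molasses, x2 = kg of sorghum, x3 = kg of maize, x4 = kg of pea protein.
min 0.25x1 + 0.34x2 + 0.36x3 + 1.45x4 subject to:
  10.9x1 + 13.9x2 + 12.3x3 + 14.6x4 ≥ 36.7   (metabolisable energy)
  47x1 + 93x2 + 93x3 + 508x4 ≥ 538   (crude protein)
  8.3x1 + 0.3x2 + 0.3x3 + 1.6x4 ≥ 9.9   (calcium)
  0.7x1 + 3.1x2 + 2.6x3 + 6x4 ≥ 5.7   (phosphorus)
  x1, x2, x3, x4 ≥ 0.
The minimum-cost mix takes nothing from maize — only molasses, sorghum, pea protein. The metabolisable energy, crude protein, calcium requirements are met with equality.
Optimal quantities: molasses = 1.006 kg, sorghum = 1.036 kg, pea protein = 0.7763 kg.
Objective = 0.25·1.006 + 0.34·1.036 + 1.45·0.7763 = 1.7294.

£1.73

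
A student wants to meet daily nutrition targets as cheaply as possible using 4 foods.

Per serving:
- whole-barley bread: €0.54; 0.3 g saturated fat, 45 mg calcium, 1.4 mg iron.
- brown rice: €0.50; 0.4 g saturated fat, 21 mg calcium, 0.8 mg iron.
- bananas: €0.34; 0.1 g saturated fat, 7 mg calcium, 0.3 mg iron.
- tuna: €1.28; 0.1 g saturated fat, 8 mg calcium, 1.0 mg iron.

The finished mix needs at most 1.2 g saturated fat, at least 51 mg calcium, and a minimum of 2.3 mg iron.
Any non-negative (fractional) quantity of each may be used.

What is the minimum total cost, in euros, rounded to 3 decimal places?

Let x1 = servings of whole-barley bread, x2 = servings of brown rice, x3 = servings of bananas, x4 = servings of tuna.
Minimize 0.54x1 + 0.5x2 + 0.34x3 + 1.28x4 subject to:
  0.3x1 + 0.4x2 + 0.1x3 + 0.1x4 ≤ 1.2   (saturated fat)
  45x1 + 21x2 + 7x3 + 8x4 ≥ 51   (calcium)
  1.4x1 + 0.8x2 + 0.3x3 + 1x4 ≥ 2.3   (iron)
  x1, x2, x3, x4 ≥ 0.
The minimum-cost mix takes nothing from brown rice, bananas, tuna — only whole-barley bread. There the iron constraint is tight.
So whole-barley bread = 1.643 servings.
Cost = 0.54·1.643 = 0.88722.

€0.887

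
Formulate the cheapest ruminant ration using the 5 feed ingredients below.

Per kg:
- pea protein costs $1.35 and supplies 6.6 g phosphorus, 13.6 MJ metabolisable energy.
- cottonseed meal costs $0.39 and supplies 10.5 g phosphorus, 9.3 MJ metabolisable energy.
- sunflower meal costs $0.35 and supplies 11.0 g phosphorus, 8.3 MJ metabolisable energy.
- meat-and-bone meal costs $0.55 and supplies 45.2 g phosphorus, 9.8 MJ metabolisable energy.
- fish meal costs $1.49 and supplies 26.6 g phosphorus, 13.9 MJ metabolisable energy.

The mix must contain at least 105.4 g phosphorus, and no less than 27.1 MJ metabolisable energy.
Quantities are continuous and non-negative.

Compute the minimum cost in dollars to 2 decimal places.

Let x1 = kg of pea protein, x2 = kg of cottonseed meal, x3 = kg of sunflower meal, x4 = kg of meat-and-bone meal, x5 = kg of fish meal.
Minimize 1.35x1 + 0.39x2 + 0.35x3 + 0.55x4 + 1.49x5 s.t.:
  6.6x1 + 10.5x2 + 11x3 + 45.2x4 + 26.6x5 ≥ 105.4   (phosphorus)
  13.6x1 + 9.3x2 + 8.3x3 + 9.8x4 + 13.9x5 ≥ 27.1   (metabolisable energy)
  x1, x2, x3, x4, x5 ≥ 0.
The minimum-cost mix takes nothing from pea protein, cottonseed meal, fish meal — only sunflower meal, meat-and-bone meal. Binding constraints: phosphorus and metabolisable energy.
So sunflower meal = 0.7181 kg, meat-and-bone meal = 2.157 kg.
Total cost: 0.35·0.7181 + 0.55·2.157 = 1.4377.

$1.44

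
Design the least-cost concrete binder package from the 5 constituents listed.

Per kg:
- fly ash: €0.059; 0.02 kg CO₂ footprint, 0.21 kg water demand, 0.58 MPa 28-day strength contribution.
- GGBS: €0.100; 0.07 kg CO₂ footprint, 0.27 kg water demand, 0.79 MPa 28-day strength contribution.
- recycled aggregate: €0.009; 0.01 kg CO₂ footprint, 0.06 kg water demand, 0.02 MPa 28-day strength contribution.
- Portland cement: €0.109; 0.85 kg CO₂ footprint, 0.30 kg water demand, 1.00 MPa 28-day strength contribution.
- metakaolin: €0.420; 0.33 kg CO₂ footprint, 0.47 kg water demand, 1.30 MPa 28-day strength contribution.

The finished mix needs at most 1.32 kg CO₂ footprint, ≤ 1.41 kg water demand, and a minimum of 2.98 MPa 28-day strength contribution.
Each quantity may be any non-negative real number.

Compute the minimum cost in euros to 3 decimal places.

€0.303

Set it up as a linear program. Let x1 = kg of fly ash, x2 = kg of GGBS, x3 = kg of recycled aggregate, x4 = kg of Portland cement, x5 = kg of metakaolin.
min 0.059x1 + 0.1x2 + 0.009x3 + 0.109x4 + 0.42x5 s.t.:
  0.02x1 + 0.07x2 + 0.01x3 + 0.85x4 + 0.33x5 ≤ 1.32   (CO₂ footprint)
  0.21x1 + 0.27x2 + 0.06x3 + 0.3x4 + 0.47x5 ≤ 1.41   (water demand)
  0.58x1 + 0.79x2 + 0.02x3 + 1x4 + 1.3x5 ≥ 2.98   (28-day strength contribution)
  x1, x2, x3, x4, x5 ≥ 0.
The optimal basis is {fly ash}; GGBS, recycled aggregate, Portland cement, metakaolin drop out. There the 28-day strength contribution constraint is tight.
Optimal quantities: fly ash = 5.138 kg.
Objective = 0.059·5.138 = 0.30314.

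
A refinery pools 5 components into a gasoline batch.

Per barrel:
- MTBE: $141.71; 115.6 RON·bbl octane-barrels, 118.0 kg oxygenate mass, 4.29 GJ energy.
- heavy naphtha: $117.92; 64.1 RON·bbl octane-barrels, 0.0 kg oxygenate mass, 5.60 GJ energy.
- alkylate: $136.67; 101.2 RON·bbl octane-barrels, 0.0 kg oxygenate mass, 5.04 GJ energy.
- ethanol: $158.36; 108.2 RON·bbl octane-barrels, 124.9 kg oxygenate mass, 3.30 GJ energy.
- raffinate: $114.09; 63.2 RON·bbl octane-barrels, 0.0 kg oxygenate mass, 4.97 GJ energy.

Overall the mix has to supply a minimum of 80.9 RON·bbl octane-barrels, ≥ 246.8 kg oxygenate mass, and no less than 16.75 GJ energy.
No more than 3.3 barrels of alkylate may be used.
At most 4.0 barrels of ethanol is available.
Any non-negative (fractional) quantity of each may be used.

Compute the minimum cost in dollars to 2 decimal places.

$460.16

Treat it as an LP. Let x1 = barrels of MTBE, x2 = barrels of heavy naphtha, x3 = barrels of alkylate, x4 = barrels of ethanol, x5 = barrels of raffinate.
Minimize 141.71x1 + 117.92x2 + 136.67x3 + 158.36x4 + 114.09x5 s.t.:
  115.6x1 + 64.1x2 + 101.2x3 + 108.2x4 + 63.2x5 ≥ 80.9   (octane-barrels)
  118x1 + 124.9x4 ≥ 246.8   (oxygenate mass)
  4.29x1 + 5.6x2 + 5.04x3 + 3.3x4 + 4.97x5 ≥ 16.75   (energy)
  x3 ≤ 3.3
  x4 ≤ 4
  x1, x2, x3, x4, x5 ≥ 0.
The minimum-cost mix takes nothing from alkylate, ethanol, raffinate — only MTBE, heavy naphtha. Binding constraints: oxygenate mass and energy.
That vertex is x1 = 2.09153, x2 = 1.38881.
Hence cost = 141.71·2.09153 + 117.92·1.38881 = $460.1592.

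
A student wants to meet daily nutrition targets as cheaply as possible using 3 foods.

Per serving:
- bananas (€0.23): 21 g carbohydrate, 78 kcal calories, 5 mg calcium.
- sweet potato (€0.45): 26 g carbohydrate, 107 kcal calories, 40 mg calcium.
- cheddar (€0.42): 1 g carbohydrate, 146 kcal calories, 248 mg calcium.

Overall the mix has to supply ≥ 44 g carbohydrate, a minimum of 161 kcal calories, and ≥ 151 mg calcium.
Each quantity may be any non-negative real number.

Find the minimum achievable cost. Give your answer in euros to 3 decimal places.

Let x1 = servings of bananas, x2 = servings of sweet potato, x3 = servings of cheddar.
Minimise 0.23x1 + 0.45x2 + 0.42x3 s.t.:
  21x1 + 26x2 + 1x3 ≥ 44   (carbohydrate)
  78x1 + 107x2 + 146x3 ≥ 161   (calories)
  5x1 + 40x2 + 248x3 ≥ 151   (calcium)
  x1, x2, x3 ≥ 0.
The cheapest feasible vertex uses only bananas, cheddar; sweet potato is not used. The carbohydrate and calcium requirements are met with equality.
That vertex is x1 = 2.068, x3 = 0.5672.
Total cost: 0.23·2.068 + 0.42·0.5672 = 0.71386.

€0.714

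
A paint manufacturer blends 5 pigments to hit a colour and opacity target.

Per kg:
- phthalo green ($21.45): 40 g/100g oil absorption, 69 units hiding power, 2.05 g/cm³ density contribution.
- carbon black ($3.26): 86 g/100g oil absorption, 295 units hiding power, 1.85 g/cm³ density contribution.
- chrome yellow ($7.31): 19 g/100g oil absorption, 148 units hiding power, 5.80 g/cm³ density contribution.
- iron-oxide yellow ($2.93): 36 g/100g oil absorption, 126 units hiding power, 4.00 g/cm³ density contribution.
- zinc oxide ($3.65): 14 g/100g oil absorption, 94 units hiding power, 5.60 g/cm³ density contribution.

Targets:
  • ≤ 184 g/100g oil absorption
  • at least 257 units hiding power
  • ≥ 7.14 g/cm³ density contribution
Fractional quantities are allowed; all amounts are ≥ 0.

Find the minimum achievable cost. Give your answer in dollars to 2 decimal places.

$5.49

Let x1 = kg of phthalo green, x2 = kg of carbon black, x3 = kg of chrome yellow, x4 = kg of iron-oxide yellow, x5 = kg of zinc oxide.
Minimise 21.45x1 + 3.26x2 + 7.31x3 + 2.93x4 + 3.65x5 with:
  40x1 + 86x2 + 19x3 + 36x4 + 14x5 ≤ 184   (oil absorption)
  69x1 + 295x2 + 148x3 + 126x4 + 94x5 ≥ 257   (hiding power)
  2.05x1 + 1.85x2 + 5.8x3 + 4x4 + 5.6x5 ≥ 7.14   (density contribution)
  x1, x2, x3, x4, x5 ≥ 0.
The cheapest feasible vertex uses only carbon black, iron-oxide yellow; phthalo green, chrome yellow, zinc oxide are not used. There the hiding power and density contribution constraints are tight.
Solving gives x2 = 0.1356, x4 = 1.722.
Objective = 3.26·0.1356 + 2.93·1.722 = 5.4875.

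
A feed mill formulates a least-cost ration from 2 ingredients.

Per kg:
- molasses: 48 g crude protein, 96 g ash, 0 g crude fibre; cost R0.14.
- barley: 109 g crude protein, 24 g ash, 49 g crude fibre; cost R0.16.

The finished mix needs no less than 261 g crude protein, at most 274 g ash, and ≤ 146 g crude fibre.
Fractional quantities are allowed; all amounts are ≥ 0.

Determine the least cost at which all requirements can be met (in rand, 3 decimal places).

Set it up as a linear program. Let x1 = kg of molasses, x2 = kg of barley.
min 0.14x1 + 0.16x2 s.t.:
  48x1 + 109x2 ≥ 261   (crude protein)
  96x1 + 24x2 ≤ 274   (ash)
  49x2 ≤ 146   (crude fibre)
  x1, x2 ≥ 0.
The minimum-cost mix takes nothing from molasses — only barley. Binding constraint: crude protein.
So barley = 2.394 kg.
Cost = 0.16·2.394 = 0.38304.

R0.383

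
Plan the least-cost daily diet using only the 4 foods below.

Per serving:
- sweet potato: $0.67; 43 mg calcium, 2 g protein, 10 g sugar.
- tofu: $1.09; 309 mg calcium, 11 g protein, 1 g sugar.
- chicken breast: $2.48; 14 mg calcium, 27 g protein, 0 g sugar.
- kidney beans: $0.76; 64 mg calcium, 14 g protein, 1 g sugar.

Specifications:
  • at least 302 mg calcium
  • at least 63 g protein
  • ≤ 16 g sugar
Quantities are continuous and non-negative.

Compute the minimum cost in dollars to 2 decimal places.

$3.45

Let x1 = servings of sweet potato, x2 = servings of tofu, x3 = servings of chicken breast, x4 = servings of kidney beans.
Minimise 0.67x1 + 1.09x2 + 2.48x3 + 0.76x4 s.t.:
  43x1 + 309x2 + 14x3 + 64x4 ≥ 302   (calcium)
  2x1 + 11x2 + 27x3 + 14x4 ≥ 63   (protein)
  10x1 + 1x2 + 1x4 ≤ 16   (sugar)
  x1, x2, x3, x4 ≥ 0.
The minimum-cost mix takes nothing from sweet potato, chicken breast — only tofu, kidney beans. Binding constraints: calcium and protein.
So tofu = 0.05411 servings, kidney beans = 4.457 servings.
Total cost: 1.09·0.05411 + 0.76·4.457 = 3.4463.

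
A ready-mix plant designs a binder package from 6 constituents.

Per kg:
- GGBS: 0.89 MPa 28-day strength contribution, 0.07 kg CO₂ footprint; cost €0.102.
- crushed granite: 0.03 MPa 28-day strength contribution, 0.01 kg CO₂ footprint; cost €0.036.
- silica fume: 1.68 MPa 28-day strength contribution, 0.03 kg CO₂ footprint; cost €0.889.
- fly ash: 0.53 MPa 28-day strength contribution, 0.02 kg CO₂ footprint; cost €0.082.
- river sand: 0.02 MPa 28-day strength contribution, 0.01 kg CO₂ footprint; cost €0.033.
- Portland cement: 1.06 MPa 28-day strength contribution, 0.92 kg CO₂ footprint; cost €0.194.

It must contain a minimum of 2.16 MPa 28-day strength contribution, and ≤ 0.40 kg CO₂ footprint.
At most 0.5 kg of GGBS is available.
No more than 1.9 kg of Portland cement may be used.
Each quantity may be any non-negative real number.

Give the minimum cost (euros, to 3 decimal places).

€0.316

This is a linear program. Let x1 = kg of GGBS, x2 = kg of crushed granite, x3 = kg of silica fume, x4 = kg of fly ash, x5 = kg of river sand, x6 = kg of Portland cement.
min 0.102x1 + 0.036x2 + 0.889x3 + 0.082x4 + 0.033x5 + 0.194x6 s.t.:
  0.89x1 + 0.03x2 + 1.68x3 + 0.53x4 + 0.02x5 + 1.06x6 ≥ 2.16   (28-day strength contribution)
  0.07x1 + 0.01x2 + 0.03x3 + 0.02x4 + 0.01x5 + 0.92x6 ≤ 0.4   (CO₂ footprint)
  x1 ≤ 0.5
  x6 ≤ 1.9
  x1, x2, x3, x4, x5, x6 ≥ 0.
The optimal basis is {GGBS, fly ash}; crushed granite, silica fume, river sand, Portland cement drop out. The 28-day strength contribution and the GGBS cap requirements are met with equality.
Optimal quantities: GGBS = 0.5 kg, fly ash = 3.236 kg.
Hence cost = 0.102·0.5 + 0.082·3.236 = €0.31635.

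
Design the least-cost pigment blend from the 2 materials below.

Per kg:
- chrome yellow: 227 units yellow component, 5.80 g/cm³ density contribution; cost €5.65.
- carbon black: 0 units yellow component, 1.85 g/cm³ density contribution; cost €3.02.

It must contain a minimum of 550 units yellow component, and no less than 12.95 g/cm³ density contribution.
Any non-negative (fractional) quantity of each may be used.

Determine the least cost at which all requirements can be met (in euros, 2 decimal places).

€13.69

Let x1 = kg of chrome yellow, x2 = kg of carbon black.
Minimise 5.65x1 + 3.02x2 s.t.:
  227x1 ≥ 550   (yellow component)
  5.8x1 + 1.85x2 ≥ 12.95   (density contribution)
  x1, x2 ≥ 0.
At the optimum only chrome yellow is positive (carbon black = 0). Binding constraint: yellow component.
Optimal quantities: chrome yellow = 2.423 kg.
Cost = 5.65·2.423 = 13.6900.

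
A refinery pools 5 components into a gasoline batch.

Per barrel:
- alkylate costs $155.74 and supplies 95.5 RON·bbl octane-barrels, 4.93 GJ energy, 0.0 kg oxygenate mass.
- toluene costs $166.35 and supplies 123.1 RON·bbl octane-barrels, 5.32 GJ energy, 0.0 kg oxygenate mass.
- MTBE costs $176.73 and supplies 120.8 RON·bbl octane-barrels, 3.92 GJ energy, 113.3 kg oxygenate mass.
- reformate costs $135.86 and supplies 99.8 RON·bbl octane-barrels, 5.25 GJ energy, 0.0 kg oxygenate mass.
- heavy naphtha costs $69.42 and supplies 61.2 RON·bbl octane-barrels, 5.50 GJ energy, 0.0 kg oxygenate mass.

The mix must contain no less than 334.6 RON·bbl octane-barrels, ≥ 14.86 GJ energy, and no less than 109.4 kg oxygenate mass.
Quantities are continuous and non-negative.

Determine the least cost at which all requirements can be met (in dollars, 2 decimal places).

This is a linear program. Let x1 = barrels of alkylate, x2 = barrels of toluene, x3 = barrels of MTBE, x4 = barrels of reformate, x5 = barrels of heavy naphtha.
Minimise 155.74x1 + 166.35x2 + 176.73x3 + 135.86x4 + 69.42x5 s.t.:
  95.5x1 + 123.1x2 + 120.8x3 + 99.8x4 + 61.2x5 ≥ 334.6   (octane-barrels)
  4.93x1 + 5.32x2 + 3.92x3 + 5.25x4 + 5.5x5 ≥ 14.86   (energy)
  113.3x3 ≥ 109.4   (oxygenate mass)
  x1, x2, x3, x4, x5 ≥ 0.
The cheapest feasible vertex uses only MTBE, heavy naphtha; alkylate, toluene, reformate are not used. There the octane-barrels and oxygenate mass constraints are tight.
So MTBE = 0.96558 barrels, heavy naphtha = 3.5614 barrels.
Total cost: 176.73·0.96558 + 69.42·3.5614 = 417.8793.

$417.88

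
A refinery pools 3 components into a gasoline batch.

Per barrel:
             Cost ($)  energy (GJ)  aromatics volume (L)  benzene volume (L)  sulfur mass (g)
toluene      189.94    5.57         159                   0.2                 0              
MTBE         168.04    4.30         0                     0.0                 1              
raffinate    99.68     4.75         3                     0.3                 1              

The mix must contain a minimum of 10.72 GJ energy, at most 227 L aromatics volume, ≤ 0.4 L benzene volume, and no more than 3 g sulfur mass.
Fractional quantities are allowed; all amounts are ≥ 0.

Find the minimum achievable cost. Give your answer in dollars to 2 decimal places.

$304.33

Let x1 = barrels of toluene, x2 = barrels of MTBE, x3 = barrels of raffinate.
min 189.94x1 + 168.04x2 + 99.68x3 s.t.:
  5.57x1 + 4.3x2 + 4.75x3 ≥ 10.72   (energy)
  159x1 + 3x3 ≤ 227   (aromatics volume)
  0.2x1 + 0.3x3 ≤ 0.4   (benzene volume)
  1x2 + 1x3 ≤ 3   (sulfur mass)
  x1, x2, x3 ≥ 0.
The optimal basis is {MTBE, raffinate}; toluene drops out. There the energy and benzene volume constraints are tight.
That vertex is x2 = 1.02016, x3 = 1.33333.
Total cost: 168.04·1.02016 + 99.68·1.33333 = 304.3340.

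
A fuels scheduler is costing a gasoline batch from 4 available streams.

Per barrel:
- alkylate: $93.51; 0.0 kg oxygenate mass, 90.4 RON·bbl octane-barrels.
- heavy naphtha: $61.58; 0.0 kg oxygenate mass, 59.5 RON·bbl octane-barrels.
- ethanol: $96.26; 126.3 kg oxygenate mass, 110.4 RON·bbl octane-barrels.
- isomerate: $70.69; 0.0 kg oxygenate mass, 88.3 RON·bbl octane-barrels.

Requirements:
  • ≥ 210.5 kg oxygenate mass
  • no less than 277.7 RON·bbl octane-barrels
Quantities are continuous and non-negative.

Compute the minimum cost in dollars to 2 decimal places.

$235.45

This is a linear program. Let x1 = barrels of alkylate, x2 = barrels of heavy naphtha, x3 = barrels of ethanol, x4 = barrels of isomerate.
Minimise 93.51x1 + 61.58x2 + 96.26x3 + 70.69x4 subject to:
  126.3x3 ≥ 210.5   (oxygenate mass)
  90.4x1 + 59.5x2 + 110.4x3 + 88.3x4 ≥ 277.7   (octane-barrels)
  x1, x2, x3, x4 ≥ 0.
The minimum-cost mix takes nothing from alkylate, heavy naphtha — only ethanol, isomerate. There the oxygenate mass and octane-barrels constraints are tight.
Solving gives x3 = 1.6667, x4 = 1.0612.
Total cost: 96.26·1.6667 + 70.69·1.0612 = 235.4528.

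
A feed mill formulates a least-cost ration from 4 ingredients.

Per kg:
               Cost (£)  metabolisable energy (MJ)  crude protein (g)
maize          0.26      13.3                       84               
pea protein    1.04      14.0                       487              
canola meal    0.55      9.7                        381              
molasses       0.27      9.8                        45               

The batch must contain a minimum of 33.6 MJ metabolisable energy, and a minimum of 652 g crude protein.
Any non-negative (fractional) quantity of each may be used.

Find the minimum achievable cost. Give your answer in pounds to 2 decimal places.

£1.15

Let x1 = kg of maize, x2 = kg of pea protein, x3 = kg of canola meal, x4 = kg of molasses.
Minimize 0.26x1 + 1.04x2 + 0.55x3 + 0.27x4 s.t.:
  13.3x1 + 14x2 + 9.7x3 + 9.8x4 ≥ 33.6   (metabolisable energy)
  84x1 + 487x2 + 381x3 + 45x4 ≥ 652   (crude protein)
  x1, x2, x3, x4 ≥ 0.
The minimum-cost mix takes nothing from pea protein, molasses — only maize, canola meal. Binding constraints: metabolisable energy and crude protein.
Optimal quantities: maize = 1.523 kg, canola meal = 1.375 kg.
Objective = 0.26·1.523 + 0.55·1.375 = 1.1522.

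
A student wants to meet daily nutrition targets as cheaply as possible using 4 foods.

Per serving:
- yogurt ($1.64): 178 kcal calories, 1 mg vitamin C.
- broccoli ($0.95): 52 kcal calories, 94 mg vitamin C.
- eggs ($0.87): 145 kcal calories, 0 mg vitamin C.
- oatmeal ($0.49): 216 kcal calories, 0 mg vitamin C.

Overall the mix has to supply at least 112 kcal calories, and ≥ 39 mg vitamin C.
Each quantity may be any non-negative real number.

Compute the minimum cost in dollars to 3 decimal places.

Let x1 = servings of yogurt, x2 = servings of broccoli, x3 = servings of eggs, x4 = servings of oatmeal.
Minimise 1.64x1 + 0.95x2 + 0.87x3 + 0.49x4 with:
  178x1 + 52x2 + 145x3 + 216x4 ≥ 112   (calories)
  1x1 + 94x2 ≥ 39   (vitamin C)
  x1, x2, x3, x4 ≥ 0.
At the optimum only broccoli, oatmeal are positive (yogurt, eggs = 0). The calories and vitamin C requirements are met with equality.
Solving gives x2 = 0.4149, x4 = 0.4186.
Hence cost = 0.95·0.4149 + 0.49·0.4186 = $0.59927.

$0.599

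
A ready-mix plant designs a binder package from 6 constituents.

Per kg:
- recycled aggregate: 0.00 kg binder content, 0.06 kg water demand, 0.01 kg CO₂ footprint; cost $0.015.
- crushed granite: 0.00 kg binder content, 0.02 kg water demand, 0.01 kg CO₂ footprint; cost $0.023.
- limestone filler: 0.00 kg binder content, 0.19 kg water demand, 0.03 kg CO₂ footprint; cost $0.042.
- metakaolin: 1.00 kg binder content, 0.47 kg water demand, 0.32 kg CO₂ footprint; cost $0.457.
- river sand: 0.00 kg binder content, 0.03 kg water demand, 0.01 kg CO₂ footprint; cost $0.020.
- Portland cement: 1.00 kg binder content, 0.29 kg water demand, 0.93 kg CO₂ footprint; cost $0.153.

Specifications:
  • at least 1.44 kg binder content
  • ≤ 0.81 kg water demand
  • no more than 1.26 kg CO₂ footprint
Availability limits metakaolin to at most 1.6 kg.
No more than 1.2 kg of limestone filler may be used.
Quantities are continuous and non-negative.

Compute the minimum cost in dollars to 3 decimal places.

Let x1 = kg of recycled aggregate, x2 = kg of crushed granite, x3 = kg of limestone filler, x4 = kg of metakaolin, x5 = kg of river sand, x6 = kg of Portland cement.
min 0.015x1 + 0.023x2 + 0.042x3 + 0.457x4 + 0.02x5 + 0.153x6 subject to:
  1x4 + 1x6 ≥ 1.44   (binder content)
  0.06x1 + 0.02x2 + 0.19x3 + 0.47x4 + 0.03x5 + 0.29x6 ≤ 0.81   (water demand)
  0.01x1 + 0.01x2 + 0.03x3 + 0.32x4 + 0.01x5 + 0.93x6 ≤ 1.26   (CO₂ footprint)
  x4 ≤ 1.6
  x3 ≤ 1.2
  x1, x2, x3, x4, x5, x6 ≥ 0.
The cheapest feasible vertex uses only metakaolin, Portland cement; recycled aggregate, crushed granite, limestone filler, river sand are not used. Binding constraints: binder content and CO₂ footprint.
So metakaolin = 0.1298 kg, Portland cement = 1.31 kg.
Hence cost = 0.457·0.1298 + 0.153·1.31 = $0.25975.

$0.260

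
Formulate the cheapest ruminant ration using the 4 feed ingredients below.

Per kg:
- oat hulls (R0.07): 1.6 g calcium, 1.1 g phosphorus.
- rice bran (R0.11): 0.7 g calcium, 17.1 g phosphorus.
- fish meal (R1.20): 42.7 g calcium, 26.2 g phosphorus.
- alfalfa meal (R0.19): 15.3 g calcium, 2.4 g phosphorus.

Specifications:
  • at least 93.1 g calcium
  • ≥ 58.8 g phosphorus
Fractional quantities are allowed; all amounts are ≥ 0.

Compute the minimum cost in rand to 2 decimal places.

R1.42

Set it up as a linear program. Let x1 = kg of oat hulls, x2 = kg of rice bran, x3 = kg of fish meal, x4 = kg of alfalfa meal.
Minimise 0.07x1 + 0.11x2 + 1.2x3 + 0.19x4 with:
  1.6x1 + 0.7x2 + 42.7x3 + 15.3x4 ≥ 93.1   (calcium)
  1.1x1 + 17.1x2 + 26.2x3 + 2.4x4 ≥ 58.8   (phosphorus)
  x1, x2, x3, x4 ≥ 0.
At the optimum only rice bran, alfalfa meal are positive (oat hulls, fish meal = 0). Binding constraints: calcium and phosphorus.
Optimal quantities: rice bran = 2.601 kg, alfalfa meal = 5.966 kg.
Hence cost = 0.11·2.601 + 0.19·5.966 = R1.4197.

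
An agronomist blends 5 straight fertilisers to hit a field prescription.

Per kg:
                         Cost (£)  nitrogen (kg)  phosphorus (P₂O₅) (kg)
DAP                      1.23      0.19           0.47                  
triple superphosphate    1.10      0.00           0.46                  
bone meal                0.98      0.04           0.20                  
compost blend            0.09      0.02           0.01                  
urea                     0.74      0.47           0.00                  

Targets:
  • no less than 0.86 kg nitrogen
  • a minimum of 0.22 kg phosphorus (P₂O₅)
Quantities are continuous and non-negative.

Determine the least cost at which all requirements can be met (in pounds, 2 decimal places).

£1.79

Treat it as an LP. Let x1 = kg of DAP, x2 = kg of triple superphosphate, x3 = kg of bone meal, x4 = kg of compost blend, x5 = kg of urea.
Minimise 1.23x1 + 1.1x2 + 0.98x3 + 0.09x4 + 0.74x5 subject to:
  0.19x1 + 0.04x3 + 0.02x4 + 0.47x5 ≥ 0.86   (nitrogen)
  0.47x1 + 0.46x2 + 0.2x3 + 0.01x4 ≥ 0.22   (phosphorus (P₂O₅))
  x1, x2, x3, x4, x5 ≥ 0.
The cheapest feasible vertex uses only DAP, urea; triple superphosphate, bone meal, compost blend are not used. Binding constraints: nitrogen and phosphorus (P₂O₅).
Optimal quantities: DAP = 0.4681 kg, urea = 1.641 kg.
Total cost: 1.23·0.4681 + 0.74·1.641 = 1.7901.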